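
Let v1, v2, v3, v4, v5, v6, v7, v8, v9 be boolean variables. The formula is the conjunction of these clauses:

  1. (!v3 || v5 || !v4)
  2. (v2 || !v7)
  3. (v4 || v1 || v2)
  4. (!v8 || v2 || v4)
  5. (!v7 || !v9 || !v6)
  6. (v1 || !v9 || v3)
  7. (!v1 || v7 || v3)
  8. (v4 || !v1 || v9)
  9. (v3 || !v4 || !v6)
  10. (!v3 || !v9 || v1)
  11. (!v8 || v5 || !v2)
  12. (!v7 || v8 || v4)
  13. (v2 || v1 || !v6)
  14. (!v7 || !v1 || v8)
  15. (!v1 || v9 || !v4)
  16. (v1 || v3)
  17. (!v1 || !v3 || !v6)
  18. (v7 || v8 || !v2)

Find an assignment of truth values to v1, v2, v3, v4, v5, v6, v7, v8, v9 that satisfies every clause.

v1 = True, v2 = False, v3 = True, v4 = True, v5 = True, v6 = False, v7 = False, v8 = False, v9 = True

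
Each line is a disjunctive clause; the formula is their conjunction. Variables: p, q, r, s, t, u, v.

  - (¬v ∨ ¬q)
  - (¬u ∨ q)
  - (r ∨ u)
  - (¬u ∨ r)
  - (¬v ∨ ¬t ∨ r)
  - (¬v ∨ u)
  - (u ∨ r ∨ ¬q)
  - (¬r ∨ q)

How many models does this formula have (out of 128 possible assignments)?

16

Case analysis on r and u:
  r=1, u=1: forces q=1; v=0; p, s, t free → 2^3 = 8.
  r=1, u=0: forces q=1; v=0; p, s, t free → 2^3 = 8.
  r=0, u=1: a clause becomes empty — 0.
  r=0, u=0: a clause becomes empty — 0.
Total: 8 + 8 + 0 + 0 = 16.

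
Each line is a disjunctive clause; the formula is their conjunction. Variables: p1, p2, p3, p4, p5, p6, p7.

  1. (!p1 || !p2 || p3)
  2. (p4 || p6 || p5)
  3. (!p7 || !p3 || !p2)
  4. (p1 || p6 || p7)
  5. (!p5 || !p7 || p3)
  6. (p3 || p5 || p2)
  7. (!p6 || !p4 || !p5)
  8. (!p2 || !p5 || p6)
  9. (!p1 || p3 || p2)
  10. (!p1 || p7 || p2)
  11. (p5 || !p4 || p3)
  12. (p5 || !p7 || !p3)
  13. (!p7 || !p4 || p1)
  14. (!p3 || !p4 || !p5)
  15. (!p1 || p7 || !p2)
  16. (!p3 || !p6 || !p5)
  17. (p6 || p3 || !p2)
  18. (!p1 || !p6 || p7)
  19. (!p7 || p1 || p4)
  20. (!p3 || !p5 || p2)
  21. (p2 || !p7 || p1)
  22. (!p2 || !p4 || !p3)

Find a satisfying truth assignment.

p1=False, p2=False, p3=True, p4=False, p5=False, p6=True, p7=False

Check each clause:
  1. (p3 || !p2 || !p1) — p3 is true.
  2. (p6 || p5 || p4) — p6 is true.
  3. (!p7 || !p2 || !p3) — !p7 is true.
  4. (p6 || p1 || p7) — p6 is true.
  5. (!p5 || p3 || !p7) — p3 is true.
  6. (p5 || p2 || p3) — p3 is true.
  7. (!p4 || !p6 || !p5) — !p5 is true.
  8. (!p2 || !p5 || p6) — !p5 is true.
  9. (p2 || !p1 || p3) — p3 is true.
  10. (p2 || p7 || !p1) — !p1 is true.
  11. (p5 || p3 || !p4) — p3 is true.
  12. (!p3 || p5 || !p7) — !p7 is true.
  13. (!p7 || !p4 || p1) — !p7 is true.
  14. (!p4 || !p5 || !p3) — !p5 is true.
  15. (!p2 || p7 || !p1) — !p2 is true.
  16. (!p5 || !p6 || !p3) — !p5 is true.
  17. (p6 || !p2 || p3) — p3 is true.
  18. (p7 || !p1 || !p6) — !p1 is true.
  19. (!p7 || p1 || p4) — !p7 is true.
  20. (!p5 || p2 || !p3) — !p5 is true.
  21. (p2 || !p7 || p1) — !p7 is true.
  22. (!p3 || !p2 || !p4) — !p4 is true.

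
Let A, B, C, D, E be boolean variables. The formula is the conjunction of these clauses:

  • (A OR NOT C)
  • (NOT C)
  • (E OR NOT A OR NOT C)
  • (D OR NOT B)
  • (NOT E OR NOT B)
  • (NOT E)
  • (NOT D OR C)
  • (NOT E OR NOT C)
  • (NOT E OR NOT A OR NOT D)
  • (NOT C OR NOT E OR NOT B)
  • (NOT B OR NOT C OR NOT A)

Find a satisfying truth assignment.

A = 0, B = 0, C = 0, D = 0, E = 0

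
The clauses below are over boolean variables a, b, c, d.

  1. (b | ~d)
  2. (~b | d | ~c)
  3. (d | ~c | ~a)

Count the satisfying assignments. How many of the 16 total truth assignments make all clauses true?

Case analysis on d and b:
  d=T, b=T: remaining (a,c) ∈ {(F,F); (F,T); (T,F); (T,T)} — 4.
  d=T, b=F: a clause becomes empty — 0.
  d=F, b=T: remaining (a,c) ∈ {(F,F); (T,F)} — 2.
  d=F, b=F: remaining (a,c) ∈ {(F,F); (F,T); (T,F)} — 3.
Total: 4 + 0 + 2 + 3 = 9.

9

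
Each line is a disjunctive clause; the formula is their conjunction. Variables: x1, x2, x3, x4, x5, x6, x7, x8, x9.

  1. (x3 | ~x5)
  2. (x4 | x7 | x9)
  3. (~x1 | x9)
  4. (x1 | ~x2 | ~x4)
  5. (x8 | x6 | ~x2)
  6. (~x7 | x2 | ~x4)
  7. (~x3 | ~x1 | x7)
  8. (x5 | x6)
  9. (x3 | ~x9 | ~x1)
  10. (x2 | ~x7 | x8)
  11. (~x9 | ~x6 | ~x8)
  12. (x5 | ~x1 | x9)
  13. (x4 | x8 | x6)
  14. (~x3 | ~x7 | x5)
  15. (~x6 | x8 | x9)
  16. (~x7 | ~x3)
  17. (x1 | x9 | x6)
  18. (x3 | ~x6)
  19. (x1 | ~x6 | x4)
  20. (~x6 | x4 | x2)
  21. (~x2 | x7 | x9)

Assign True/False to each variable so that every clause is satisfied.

x1 = False  x2 = False  x3 = True  x4 = True  x5 = True  x6 = True  x7 = False  x8 = True  x9 = False

Check each clause:
  1. (~x5 | x3) — x3 is true.
  2. (x7 | x9 | x4) — x4 is true.
  3. (~x1 | x9) — ~x1 is true.
  4. (~x2 | x1 | ~x4) — ~x2 is true.
  5. (~x2 | x6 | x8) — x8 is true.
  6. (~x7 | x2 | ~x4) — ~x7 is true.
  7. (~x1 | x7 | ~x3) — ~x1 is true.
  8. (x5 | x6) — x5 is true.
  9. (x3 | ~x1 | ~x9) — x3 is true.
  10. (x8 | ~x7 | x2) — x8 is true.
  11. (~x8 | ~x9 | ~x6) — ~x9 is true.
  12. (~x1 | x9 | x5) — x5 is true.
  13. (x8 | x6 | x4) — x8 is true.
  14. (x5 | ~x3 | ~x7) — ~x7 is true.
  15. (~x6 | x9 | x8) — x8 is true.
  16. (~x3 | ~x7) — ~x7 is true.
  17. (x1 | x9 | x6) — x6 is true.
  18. (~x6 | x3) — x3 is true.
  19. (x1 | ~x6 | x4) — x4 is true.
  20. (~x6 | x2 | x4) — x4 is true.
  21. (x9 | x7 | ~x2) — ~x2 is true.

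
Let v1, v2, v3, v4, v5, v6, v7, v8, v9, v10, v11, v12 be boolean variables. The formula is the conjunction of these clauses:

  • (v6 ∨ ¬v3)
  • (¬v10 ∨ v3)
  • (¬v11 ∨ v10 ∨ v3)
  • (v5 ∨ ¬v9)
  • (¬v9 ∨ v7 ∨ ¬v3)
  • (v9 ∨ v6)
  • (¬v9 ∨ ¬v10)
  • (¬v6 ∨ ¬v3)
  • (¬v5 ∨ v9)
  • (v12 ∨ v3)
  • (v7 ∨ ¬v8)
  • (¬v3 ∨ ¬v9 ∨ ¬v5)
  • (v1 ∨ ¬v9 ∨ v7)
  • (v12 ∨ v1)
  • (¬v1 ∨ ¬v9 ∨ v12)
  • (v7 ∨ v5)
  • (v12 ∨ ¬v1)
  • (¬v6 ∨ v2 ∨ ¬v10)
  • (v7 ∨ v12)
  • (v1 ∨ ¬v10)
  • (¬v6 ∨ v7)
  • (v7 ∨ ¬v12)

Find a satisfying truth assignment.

v7 occurs only positively in the remaining clauses — set v7 = True.
Pure literal: v11 appears only negated; assign v11 = False.
Branch on v1: take v1 = True.
  then v12 is forced to True.
For the remaining variables, v2 = False, v3 = False, v4 = True, v5 = False, v6 = True, v8 = True, v9 = False, v10 = False works.
Check each clause:
  1. (v6 ∨ ¬v3) — ¬v3 is true.
  2. (¬v10 ∨ v3) — ¬v10 is true.
  3. (v3 ∨ ¬v11 ∨ v10) — ¬v11 is true.
  4. (v5 ∨ ¬v9) — ¬v9 is true.
  5. (¬v3 ∨ v7 ∨ ¬v9) — v7 is true.
  6. (v6 ∨ v9) — v6 is true.
  7. (¬v9 ∨ ¬v10) — ¬v10 is true.
  8. (¬v6 ∨ ¬v3) — ¬v3 is true.
  9. (v9 ∨ ¬v5) — ¬v5 is true.
  10. (v3 ∨ v12) — v12 is true.
  11. (¬v8 ∨ v7) — v7 is true.
  12. (¬v5 ∨ ¬v9 ∨ ¬v3) — ¬v5 is true.
  13. (v1 ∨ ¬v9 ∨ v7) — v1 is true.
  14. (v12 ∨ v1) — v1 is true.
  15. (v12 ∨ ¬v9 ∨ ¬v1) — v12 is true.
  16. (v5 ∨ v7) — v7 is true.
  17. (¬v1 ∨ v12) — v12 is true.
  18. (¬v10 ∨ v2 ∨ ¬v6) — ¬v10 is true.
  19. (v12 ∨ v7) — v12 is true.
  20. (¬v10 ∨ v1) — v1 is true.
  21. (¬v6 ∨ v7) — v7 is true.
  22. (¬v12 ∨ v7) — v7 is true.

v1=T, v2=F, v3=F, v4=T, v5=F, v6=T, v7=T, v8=T, v9=F, v10=F, v11=F, v12=T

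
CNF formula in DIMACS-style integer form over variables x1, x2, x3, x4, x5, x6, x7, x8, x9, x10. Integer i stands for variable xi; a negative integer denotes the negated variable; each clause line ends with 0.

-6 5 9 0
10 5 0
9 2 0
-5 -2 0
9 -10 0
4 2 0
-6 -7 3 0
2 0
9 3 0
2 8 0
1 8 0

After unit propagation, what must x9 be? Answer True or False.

(x2) stands alone — x2 = True.
(!x2 || !x5) with x2 = True leaves only !x5, so x5 = False.
From (x10 || x5) and x5 = False: x10 = True.
(!x10 || x9): since x10 = True, the clause reduces to (x9). x9 = True.

True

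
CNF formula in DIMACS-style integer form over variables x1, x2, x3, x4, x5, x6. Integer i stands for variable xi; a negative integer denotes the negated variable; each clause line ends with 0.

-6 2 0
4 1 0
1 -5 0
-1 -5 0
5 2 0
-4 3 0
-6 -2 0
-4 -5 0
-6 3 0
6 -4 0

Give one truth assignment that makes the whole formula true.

x1 = T  x2 = T  x3 = F  x4 = F  x5 = F  x6 = F

Try x1 = True.
  then x5 is forced to False.
  then x2 is forced to True.
  then x6 is forced to False.
  then x4 is forced to False.
x3 is now unconstrained; take x3 = False.
Every clause has at least one true literal under this assignment.
Check each clause:
  1. {¬x6, x2} — ¬x6 is true.
  2. {x1, x4} — x1 is true.
  3. {¬x5, x1} — x1 is true.
  4. {¬x5, ¬x1} — ¬x5 is true.
  5. {x2, x5} — x2 is true.
  6. {¬x4, x3} — ¬x4 is true.
  7. {¬x6, ¬x2} — ¬x6 is true.
  8. {¬x4, ¬x5} — ¬x5 is true.
  9. {x3, ¬x6} — ¬x6 is true.
  10. {x6, ¬x4} — ¬x4 is true.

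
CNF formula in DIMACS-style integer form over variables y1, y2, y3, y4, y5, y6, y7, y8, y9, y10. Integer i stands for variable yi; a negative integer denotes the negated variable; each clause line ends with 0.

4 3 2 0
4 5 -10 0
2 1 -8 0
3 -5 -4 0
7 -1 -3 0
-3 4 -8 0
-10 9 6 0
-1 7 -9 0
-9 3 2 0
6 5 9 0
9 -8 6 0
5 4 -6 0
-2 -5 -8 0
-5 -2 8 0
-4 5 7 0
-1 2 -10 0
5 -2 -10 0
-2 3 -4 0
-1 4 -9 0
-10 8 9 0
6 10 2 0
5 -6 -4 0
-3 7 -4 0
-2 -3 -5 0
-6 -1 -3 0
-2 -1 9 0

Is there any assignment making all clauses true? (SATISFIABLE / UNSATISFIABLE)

SATISFIABLE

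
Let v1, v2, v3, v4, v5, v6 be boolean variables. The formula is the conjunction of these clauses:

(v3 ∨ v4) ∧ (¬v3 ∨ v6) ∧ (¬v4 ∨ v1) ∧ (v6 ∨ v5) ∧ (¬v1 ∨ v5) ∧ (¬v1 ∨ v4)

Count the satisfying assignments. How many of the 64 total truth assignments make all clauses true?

Case analysis on v1 and v4:
  v1=T, v4=T: v2 free; 3 ways for (v3,v5,v6) × 2^1 = 6.
  v1=T, v4=F: a clause becomes empty — 0.
  v1=F, v4=T: a clause becomes empty — 0.
  v1=F, v4=F: remaining (v2,v3,v5,v6) ∈ {(F,T,F,T); (F,T,T,T); (T,T,F,T); (T,T,T,T)} — 4.
Total: 6 + 0 + 0 + 4 = 10.

10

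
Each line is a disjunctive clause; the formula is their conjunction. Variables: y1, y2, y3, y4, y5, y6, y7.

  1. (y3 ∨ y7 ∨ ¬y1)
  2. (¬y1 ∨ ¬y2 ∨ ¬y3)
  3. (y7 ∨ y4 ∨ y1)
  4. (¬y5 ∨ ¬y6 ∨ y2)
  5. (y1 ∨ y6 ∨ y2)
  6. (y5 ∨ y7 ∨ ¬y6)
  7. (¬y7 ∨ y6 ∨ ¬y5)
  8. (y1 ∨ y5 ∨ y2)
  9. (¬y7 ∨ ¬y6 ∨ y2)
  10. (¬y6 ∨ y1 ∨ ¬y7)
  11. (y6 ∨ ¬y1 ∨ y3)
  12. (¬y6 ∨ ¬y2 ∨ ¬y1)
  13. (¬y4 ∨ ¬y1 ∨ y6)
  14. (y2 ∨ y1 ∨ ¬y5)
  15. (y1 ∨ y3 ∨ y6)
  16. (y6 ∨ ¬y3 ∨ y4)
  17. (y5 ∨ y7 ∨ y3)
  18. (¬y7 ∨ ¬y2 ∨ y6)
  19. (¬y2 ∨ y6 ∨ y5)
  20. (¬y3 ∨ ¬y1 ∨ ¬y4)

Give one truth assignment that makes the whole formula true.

y1 = False  y2 = True  y3 = True  y4 = True  y5 = True  y6 = True  y7 = False

Check each clause:
  1. (¬y1 ∨ y3 ∨ y7) — y3 is true.
  2. (¬y3 ∨ ¬y2 ∨ ¬y1) — ¬y1 is true.
  3. (y1 ∨ y7 ∨ y4) — y4 is true.
  4. (y2 ∨ ¬y6 ∨ ¬y5) — y2 is true.
  5. (y6 ∨ y1 ∨ y2) — y2 is true.
  6. (¬y6 ∨ y7 ∨ y5) — y5 is true.
  7. (¬y7 ∨ y6 ∨ ¬y5) — ¬y7 is true.
  8. (y2 ∨ y5 ∨ y1) — y2 is true.
  9. (¬y7 ∨ ¬y6 ∨ y2) — ¬y7 is true.
  10. (¬y6 ∨ ¬y7 ∨ y1) — ¬y7 is true.
  11. (y6 ∨ y3 ∨ ¬y1) — y3 is true.
  12. (¬y1 ∨ ¬y2 ∨ ¬y6) — ¬y1 is true.
  13. (¬y4 ∨ ¬y1 ∨ y6) — ¬y1 is true.
  14. (y1 ∨ y2 ∨ ¬y5) — y2 is true.
  15. (y3 ∨ y6 ∨ y1) — y3 is true.
  16. (¬y3 ∨ y4 ∨ y6) — y4 is true.
  17. (y3 ∨ y5 ∨ y7) — y3 is true.
  18. (¬y2 ∨ y6 ∨ ¬y7) — ¬y7 is true.
  19. (y5 ∨ ¬y2 ∨ y6) — y5 is true.
  20. (¬y3 ∨ ¬y4 ∨ ¬y1) — ¬y1 is true.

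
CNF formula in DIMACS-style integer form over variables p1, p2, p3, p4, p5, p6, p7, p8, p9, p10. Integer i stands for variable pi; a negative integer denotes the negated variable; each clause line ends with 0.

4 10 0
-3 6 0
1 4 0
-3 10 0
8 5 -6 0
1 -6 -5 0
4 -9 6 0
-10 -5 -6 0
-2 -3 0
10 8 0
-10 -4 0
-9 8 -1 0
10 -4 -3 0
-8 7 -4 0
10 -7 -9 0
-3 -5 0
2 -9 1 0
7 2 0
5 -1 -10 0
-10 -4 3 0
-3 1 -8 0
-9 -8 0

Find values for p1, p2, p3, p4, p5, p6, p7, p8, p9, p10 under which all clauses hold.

p1=1  p2=1  p3=0  p4=0  p5=1  p6=0  p7=1  p8=1  p9=0  p10=1

p9 occurs only negated in the remaining clauses — set p9 = False.
Branch on p1: take p1 = True.
Set p2 = True and propagate.
  then p3 is forced to False.
Set p4 = False and propagate.
  then p10 is forced to True.
  then p5 is forced to True.
  then p6 is forced to False.
p7, p8 are now unconstrained; take p7 = True, p8 = True.
Every clause has at least one true literal under this assignment.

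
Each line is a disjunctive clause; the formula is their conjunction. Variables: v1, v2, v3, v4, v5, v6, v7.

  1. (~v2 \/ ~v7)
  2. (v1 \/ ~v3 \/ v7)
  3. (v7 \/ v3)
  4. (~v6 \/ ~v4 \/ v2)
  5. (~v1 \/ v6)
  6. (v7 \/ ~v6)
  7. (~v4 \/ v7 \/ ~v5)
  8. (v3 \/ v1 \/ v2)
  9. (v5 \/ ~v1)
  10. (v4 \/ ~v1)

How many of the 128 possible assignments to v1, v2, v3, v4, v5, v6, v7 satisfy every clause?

6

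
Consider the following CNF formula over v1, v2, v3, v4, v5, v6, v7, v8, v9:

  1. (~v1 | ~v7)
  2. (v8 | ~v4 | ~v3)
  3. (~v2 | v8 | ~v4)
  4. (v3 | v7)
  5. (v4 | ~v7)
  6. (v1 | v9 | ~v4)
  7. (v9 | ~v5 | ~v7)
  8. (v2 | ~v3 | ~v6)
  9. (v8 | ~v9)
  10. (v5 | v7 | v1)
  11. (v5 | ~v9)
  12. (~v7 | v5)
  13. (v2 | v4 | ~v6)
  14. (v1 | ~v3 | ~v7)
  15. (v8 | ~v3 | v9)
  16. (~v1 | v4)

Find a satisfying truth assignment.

v6 occurs only negated in the remaining clauses — set v6 = False.
Pure literal: v8 appears only positively; assign v8 = True.
Branch on v1: take v1 = False.
Set v3 = True and propagate.
  then v7 is forced to False.
  then v5 is forced to True.
The remaining clauses are satisfied by v2 = False, v4 = True, v9 = True.

v1=False, v2=False, v3=True, v4=True, v5=True, v6=False, v7=False, v8=True, v9=True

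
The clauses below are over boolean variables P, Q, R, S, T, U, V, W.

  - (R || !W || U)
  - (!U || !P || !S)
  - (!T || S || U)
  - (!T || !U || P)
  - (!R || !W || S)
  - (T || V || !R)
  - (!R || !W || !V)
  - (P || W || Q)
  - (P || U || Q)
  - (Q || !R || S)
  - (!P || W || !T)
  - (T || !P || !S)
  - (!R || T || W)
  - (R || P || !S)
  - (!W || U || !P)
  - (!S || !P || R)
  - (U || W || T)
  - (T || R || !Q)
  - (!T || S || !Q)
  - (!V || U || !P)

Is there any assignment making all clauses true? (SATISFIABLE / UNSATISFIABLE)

SATISFIABLE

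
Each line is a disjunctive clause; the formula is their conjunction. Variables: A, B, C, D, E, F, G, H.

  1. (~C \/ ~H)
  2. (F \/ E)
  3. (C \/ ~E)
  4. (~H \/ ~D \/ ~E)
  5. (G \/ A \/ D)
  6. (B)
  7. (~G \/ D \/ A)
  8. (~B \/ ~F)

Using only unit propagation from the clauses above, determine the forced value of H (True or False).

False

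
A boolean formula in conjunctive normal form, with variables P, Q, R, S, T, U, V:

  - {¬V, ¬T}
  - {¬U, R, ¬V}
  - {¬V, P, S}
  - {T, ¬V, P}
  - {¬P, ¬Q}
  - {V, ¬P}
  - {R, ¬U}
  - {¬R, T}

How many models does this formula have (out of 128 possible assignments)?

18

Case analysis on V and P:
  V=T, P=T: remaining (Q,R,S,T,U) ∈ {(F,F,F,F,F); (F,F,T,F,F)} — 2.
  V=T, P=F: a clause becomes empty — 0.
  V=F, P=T: a clause becomes empty — 0.
  V=F, P=F: Q, S free; 4 ways for (R,T,U) × 2^2 = 16.
Total: 2 + 0 + 0 + 16 = 18.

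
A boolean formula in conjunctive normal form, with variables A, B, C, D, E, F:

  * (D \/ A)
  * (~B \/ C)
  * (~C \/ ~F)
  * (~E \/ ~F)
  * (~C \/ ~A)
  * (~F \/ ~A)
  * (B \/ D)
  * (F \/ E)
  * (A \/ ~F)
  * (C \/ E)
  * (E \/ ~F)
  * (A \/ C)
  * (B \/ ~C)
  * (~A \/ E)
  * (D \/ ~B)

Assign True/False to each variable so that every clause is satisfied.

A = True  B = False  C = False  D = True  E = True  F = False

Pure literal: D appears only positively; assign D = True.
Try A = True.
  then C is forced to False.
  then B is forced to False.
  then F is forced to False.
  then E is forced to True.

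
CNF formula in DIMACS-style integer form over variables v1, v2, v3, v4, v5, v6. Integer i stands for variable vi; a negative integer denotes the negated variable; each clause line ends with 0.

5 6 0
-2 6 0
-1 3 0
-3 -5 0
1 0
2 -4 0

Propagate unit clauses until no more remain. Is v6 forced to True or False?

True

(v1) stands alone — v1 = True.
From (v3 ∨ ¬v1) and v1 = True: v3 = True.
(¬v3 ∨ ¬v5) with v3 = True leaves only ¬v5, so v5 = False.
(v6 ∨ v5) with v5 = False leaves only v6, so v6 = True.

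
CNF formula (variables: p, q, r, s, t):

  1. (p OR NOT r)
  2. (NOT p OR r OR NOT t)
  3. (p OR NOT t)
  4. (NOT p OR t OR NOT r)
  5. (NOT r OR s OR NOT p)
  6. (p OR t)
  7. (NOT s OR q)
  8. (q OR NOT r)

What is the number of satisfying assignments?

4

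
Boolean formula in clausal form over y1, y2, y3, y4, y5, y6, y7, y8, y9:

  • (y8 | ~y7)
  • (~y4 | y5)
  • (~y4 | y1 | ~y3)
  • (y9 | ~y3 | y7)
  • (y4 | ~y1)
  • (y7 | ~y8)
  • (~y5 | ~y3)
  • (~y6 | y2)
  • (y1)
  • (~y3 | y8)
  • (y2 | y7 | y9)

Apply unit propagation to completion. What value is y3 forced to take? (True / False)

False

(y1) is a unit clause: y1 = True.
(y4 | ~y1): since y1 = True, the clause reduces to (y4). y4 = True.
(~y4 | y5) with y4 = True leaves only y5, so y5 = True.
(~y3 | ~y5) with y5 = True leaves only ~y3, so y3 = False.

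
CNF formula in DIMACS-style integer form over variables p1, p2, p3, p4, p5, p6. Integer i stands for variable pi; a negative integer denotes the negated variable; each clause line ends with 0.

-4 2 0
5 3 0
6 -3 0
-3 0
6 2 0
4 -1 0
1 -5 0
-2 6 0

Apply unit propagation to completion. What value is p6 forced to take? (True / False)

True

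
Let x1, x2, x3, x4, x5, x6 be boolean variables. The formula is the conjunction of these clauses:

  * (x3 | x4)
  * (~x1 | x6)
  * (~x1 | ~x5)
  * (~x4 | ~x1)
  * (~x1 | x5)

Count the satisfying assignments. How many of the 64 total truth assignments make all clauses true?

Split on x1, then x4.
  x1=1, x4=1: a clause becomes empty — 0.
  x1=1, x4=0: a clause becomes empty — 0.
  x1=0, x4=1: x2, x3, x5, x6 free → 2^4 = 16.
  x1=0, x4=0: forces x3=1; x2, x5, x6 free → 2^3 = 8.
Total: 0 + 0 + 16 + 8 = 24.

24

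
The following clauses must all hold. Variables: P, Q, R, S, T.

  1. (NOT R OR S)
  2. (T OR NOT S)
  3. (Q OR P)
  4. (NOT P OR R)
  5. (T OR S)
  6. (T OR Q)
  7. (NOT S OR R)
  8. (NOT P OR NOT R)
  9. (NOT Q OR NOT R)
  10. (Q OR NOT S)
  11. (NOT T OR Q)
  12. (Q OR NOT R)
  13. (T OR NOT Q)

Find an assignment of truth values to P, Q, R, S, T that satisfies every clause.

P=F, Q=T, R=F, S=F, T=T

Branch on P: take P = False.
  then Q is forced to True.
  then R is forced to False.
  then S is forced to False.
  then T is forced to True.
Every clause has at least one true literal under this assignment.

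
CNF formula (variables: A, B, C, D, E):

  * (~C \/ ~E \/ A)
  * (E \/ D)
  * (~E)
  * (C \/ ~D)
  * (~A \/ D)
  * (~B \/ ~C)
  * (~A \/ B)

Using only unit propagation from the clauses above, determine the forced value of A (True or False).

False

(~E) stands alone — E = False.
In (E \/ D), E is now false; D must hold, so D = True.
From (~D \/ C) and D = True: C = True.
From (~C \/ ~B) and C = True: B = False.
(B \/ ~A) with B = False leaves only ~A, so A = False.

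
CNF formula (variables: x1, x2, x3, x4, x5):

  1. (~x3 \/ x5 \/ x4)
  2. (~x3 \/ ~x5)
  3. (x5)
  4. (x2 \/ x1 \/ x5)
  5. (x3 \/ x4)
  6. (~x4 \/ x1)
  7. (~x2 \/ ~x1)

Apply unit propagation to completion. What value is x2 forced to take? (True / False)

False

Unit clause (x5) sets x5 = True.
From (~x3 \/ ~x5) and x5 = True: x3 = False.
(x3 \/ x4) with x3 = False leaves only x4, so x4 = True.
(~x4 \/ x1): since x4 = True, the clause reduces to (x1). x1 = True.
(~x1 \/ ~x2): since x1 = True, the clause reduces to (~x2). x2 = False.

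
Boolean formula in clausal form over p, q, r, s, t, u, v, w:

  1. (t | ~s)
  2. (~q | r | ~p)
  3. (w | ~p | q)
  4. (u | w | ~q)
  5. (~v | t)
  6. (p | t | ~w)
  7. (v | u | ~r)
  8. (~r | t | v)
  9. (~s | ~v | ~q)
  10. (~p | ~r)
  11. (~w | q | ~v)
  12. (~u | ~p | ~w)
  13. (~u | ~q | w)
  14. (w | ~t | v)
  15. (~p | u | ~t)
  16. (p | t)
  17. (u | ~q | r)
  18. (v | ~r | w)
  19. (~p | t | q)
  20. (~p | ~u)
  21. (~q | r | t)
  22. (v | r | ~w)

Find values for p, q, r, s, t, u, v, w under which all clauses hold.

p=False, q=False, r=True, s=True, t=True, u=True, v=False, w=True

Try p = False.
  then t is forced to True.
Branch on q: take q = False.
Set r = True and propagate.
For the remaining variables, s = True, u = True, v = False, w = True works.
Check each clause:
  1. (~s | t) — t is true.
  2. (~p | ~q | r) — r is true.
  3. (~p | q | w) — w is true.
  4. (u | ~q | w) — w is true.
  5. (~v | t) — ~v is true.
  6. (~w | t | p) — t is true.
  7. (v | u | ~r) — u is true.
  8. (v | t | ~r) — t is true.
  9. (~v | ~s | ~q) — ~v is true.
  10. (~p | ~r) — ~p is true.
  11. (q | ~v | ~w) — ~v is true.
  12. (~p | ~u | ~w) — ~p is true.
  13. (w | ~u | ~q) — w is true.
  14. (v | ~t | w) — w is true.
  15. (~p | ~t | u) — u is true.
  16. (t | p) — t is true.
  17. (r | ~q | u) — r is true.
  18. (v | ~r | w) — w is true.
  19. (q | t | ~p) — t is true.
  20. (~p | ~u) — ~p is true.
  21. (~q | t | r) — r is true.
  22. (v | r | ~w) — r is true.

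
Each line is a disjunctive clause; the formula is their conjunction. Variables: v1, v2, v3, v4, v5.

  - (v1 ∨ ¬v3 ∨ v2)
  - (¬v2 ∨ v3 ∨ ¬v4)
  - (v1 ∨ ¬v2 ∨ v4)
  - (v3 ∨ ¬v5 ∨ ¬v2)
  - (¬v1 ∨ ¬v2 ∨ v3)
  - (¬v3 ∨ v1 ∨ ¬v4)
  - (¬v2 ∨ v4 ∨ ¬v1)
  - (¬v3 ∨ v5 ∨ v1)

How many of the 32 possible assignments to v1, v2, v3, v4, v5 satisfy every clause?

Case analysis on v1 and v2:
  v1=1, v2=1: remaining (v3,v4,v5) ∈ {(1,1,0); (1,1,1)} — 2.
  v1=1, v2=0: v3, v4, v5 free → 2^3 = 8.
  v1=0, v2=1: a clause becomes empty — 0.
  v1=0, v2=0: remaining (v3,v4,v5) ∈ {(0,0,0); (0,0,1); (0,1,0); (0,1,1)} — 4.
Total: 2 + 8 + 0 + 4 = 14.

14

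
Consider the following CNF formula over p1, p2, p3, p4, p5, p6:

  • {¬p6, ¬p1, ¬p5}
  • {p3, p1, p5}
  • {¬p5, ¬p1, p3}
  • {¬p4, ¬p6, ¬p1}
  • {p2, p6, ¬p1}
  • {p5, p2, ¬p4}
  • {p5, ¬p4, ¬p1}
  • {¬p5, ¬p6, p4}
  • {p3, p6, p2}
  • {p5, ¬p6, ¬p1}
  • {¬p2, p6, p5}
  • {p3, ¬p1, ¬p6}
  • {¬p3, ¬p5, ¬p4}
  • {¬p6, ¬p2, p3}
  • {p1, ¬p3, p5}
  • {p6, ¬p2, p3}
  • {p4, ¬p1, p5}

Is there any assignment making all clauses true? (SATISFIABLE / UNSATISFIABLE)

SATISFIABLE

Set p1 = False and propagate.
Try p2 = False.
The remaining clauses are satisfied by p3 = False, p4 = True, p5 = True, p6 = True.
Every clause has at least one true literal under this assignment.
So p1=0  p2=0  p3=0  p4=1  p5=1  p6=1 is a satisfying assignment.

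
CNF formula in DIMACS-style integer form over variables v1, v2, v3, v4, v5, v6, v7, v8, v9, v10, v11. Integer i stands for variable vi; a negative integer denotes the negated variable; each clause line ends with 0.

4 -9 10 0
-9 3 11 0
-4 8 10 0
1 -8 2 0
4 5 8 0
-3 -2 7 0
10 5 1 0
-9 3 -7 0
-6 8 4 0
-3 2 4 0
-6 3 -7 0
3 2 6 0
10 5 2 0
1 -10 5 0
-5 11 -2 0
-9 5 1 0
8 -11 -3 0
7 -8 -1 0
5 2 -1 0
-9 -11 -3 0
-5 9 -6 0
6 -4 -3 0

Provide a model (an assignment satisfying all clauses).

Try v1 = True.
Try v2 = True.
Try v3 = False.
For the remaining variables, v4 = False, v5 = False, v6 = False, v7 = True, v8 = True, v9 = False, v10 = True, v11 = False works.
Check each clause:
  1. (v4 ∨ ¬v9 ∨ v10) — v10 is true.
  2. (v3 ∨ ¬v9 ∨ v11) — ¬v9 is true.
  3. (v10 ∨ ¬v4 ∨ v8) — v8 is true.
  4. (v2 ∨ ¬v8 ∨ v1) — v1 is true.
  5. (v8 ∨ v5 ∨ v4) — v8 is true.
  6. (v7 ∨ ¬v3 ∨ ¬v2) — ¬v3 is true.
  7. (v1 ∨ v10 ∨ v5) — v1 is true.
  8. (¬v7 ∨ v3 ∨ ¬v9) — ¬v9 is true.
  9. (¬v6 ∨ v4 ∨ v8) — v8 is true.
  10. (¬v3 ∨ v4 ∨ v2) — v2 is true.
  11. (v3 ∨ ¬v7 ∨ ¬v6) — ¬v6 is true.
  12. (v2 ∨ v3 ∨ v6) — v2 is true.
  13. (v5 ∨ v10 ∨ v2) — v2 is true.
  14. (v5 ∨ v1 ∨ ¬v10) — v1 is true.
  15. (v11 ∨ ¬v2 ∨ ¬v5) — ¬v5 is true.
  16. (¬v9 ∨ v1 ∨ v5) — v1 is true.
  17. (v8 ∨ ¬v3 ∨ ¬v11) — v8 is true.
  18. (¬v1 ∨ ¬v8 ∨ v7) — v7 is true.
  19. (v2 ∨ v5 ∨ ¬v1) — v2 is true.
  20. (¬v3 ∨ ¬v9 ∨ ¬v11) — ¬v11 is true.
  21. (v9 ∨ ¬v5 ∨ ¬v6) — ¬v6 is true.
  22. (v6 ∨ ¬v3 ∨ ¬v4) — ¬v4 is true.

v1 = True, v2 = True, v3 = False, v4 = False, v5 = False, v6 = False, v7 = True, v8 = True, v9 = False, v10 = True, v11 = False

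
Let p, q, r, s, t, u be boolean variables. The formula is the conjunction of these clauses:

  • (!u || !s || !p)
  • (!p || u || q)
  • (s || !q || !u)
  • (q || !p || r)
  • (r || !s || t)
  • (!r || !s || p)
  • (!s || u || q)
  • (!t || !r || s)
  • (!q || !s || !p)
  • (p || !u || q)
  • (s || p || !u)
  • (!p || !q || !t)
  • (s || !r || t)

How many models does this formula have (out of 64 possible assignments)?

7

Satisfying assignments:
  p=0 q=0 r=0 s=0 t=0 u=0
  p=0 q=0 r=0 s=0 t=1 u=0
  p=0 q=1 r=0 s=0 t=0 u=0
  p=0 q=1 r=0 s=0 t=1 u=0
  p=0 q=1 r=0 s=1 t=1 u=0
  p=0 q=1 r=0 s=1 t=1 u=1
  p=1 q=1 r=0 s=0 t=0 u=0
Count: 7.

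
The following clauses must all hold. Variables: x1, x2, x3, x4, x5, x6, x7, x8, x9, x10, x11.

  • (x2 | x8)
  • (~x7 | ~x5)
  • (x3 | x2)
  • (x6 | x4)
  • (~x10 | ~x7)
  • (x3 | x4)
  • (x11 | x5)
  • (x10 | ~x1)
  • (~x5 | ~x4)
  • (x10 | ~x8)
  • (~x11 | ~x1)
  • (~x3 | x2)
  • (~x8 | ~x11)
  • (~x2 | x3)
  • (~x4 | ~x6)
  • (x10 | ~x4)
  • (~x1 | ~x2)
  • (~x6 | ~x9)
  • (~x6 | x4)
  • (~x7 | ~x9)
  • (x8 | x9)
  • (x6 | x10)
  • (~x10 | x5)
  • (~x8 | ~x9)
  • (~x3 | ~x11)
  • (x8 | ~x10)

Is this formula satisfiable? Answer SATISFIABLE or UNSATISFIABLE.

x10 = True:
  propagation gives x7=False, x5=True, x4=False, x6=True; an empty clause results — contradiction.
x10 = False:
  propagation gives x1=False, x8=False, x2=True, x3=True; an empty clause results — contradiction.
Every branch closes, so no satisfying assignment exists.

UNSATISFIABLE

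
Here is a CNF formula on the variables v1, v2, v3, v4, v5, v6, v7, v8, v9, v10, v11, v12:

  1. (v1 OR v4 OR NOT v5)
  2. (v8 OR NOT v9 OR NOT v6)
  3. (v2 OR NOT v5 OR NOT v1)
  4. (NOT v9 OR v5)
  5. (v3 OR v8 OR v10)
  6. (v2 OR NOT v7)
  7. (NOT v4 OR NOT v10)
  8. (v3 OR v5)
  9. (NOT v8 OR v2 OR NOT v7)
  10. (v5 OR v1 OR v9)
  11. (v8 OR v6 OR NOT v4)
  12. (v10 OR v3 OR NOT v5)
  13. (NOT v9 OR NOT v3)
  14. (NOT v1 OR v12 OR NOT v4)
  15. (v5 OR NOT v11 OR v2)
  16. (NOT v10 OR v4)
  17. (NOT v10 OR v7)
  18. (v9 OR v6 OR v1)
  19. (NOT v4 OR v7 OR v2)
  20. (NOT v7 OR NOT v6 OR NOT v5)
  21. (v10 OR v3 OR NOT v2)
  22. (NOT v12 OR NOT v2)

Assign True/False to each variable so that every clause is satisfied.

v1=1, v2=0, v3=1, v4=0, v5=0, v6=0, v7=0, v8=0, v9=0, v10=0, v11=0, v12=1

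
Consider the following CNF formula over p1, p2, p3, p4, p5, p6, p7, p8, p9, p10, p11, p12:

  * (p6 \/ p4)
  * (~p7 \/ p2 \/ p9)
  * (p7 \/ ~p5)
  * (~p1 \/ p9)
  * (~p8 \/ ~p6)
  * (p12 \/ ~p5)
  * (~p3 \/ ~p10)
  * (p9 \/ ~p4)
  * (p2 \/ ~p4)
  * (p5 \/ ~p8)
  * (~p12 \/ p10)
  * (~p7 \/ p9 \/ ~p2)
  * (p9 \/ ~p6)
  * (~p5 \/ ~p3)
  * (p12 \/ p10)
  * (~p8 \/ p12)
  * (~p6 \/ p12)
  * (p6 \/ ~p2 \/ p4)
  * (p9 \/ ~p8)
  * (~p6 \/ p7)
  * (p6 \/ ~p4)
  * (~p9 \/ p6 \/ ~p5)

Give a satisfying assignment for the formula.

p3 occurs only negated in the remaining clauses — set p3 = False.
p8 occurs only negated in the remaining clauses — set p8 = False.
Branch on p1: take p1 = True.
  then p9 is forced to True.
The remaining clauses are satisfied by p2 = True, p4 = False, p5 = False, p6 = True, p7 = True, p10 = True, p11 = True, p12 = True.
Every clause has at least one true literal under this assignment.
Check each clause:
  1. (p6 \/ p4) — p6 is true.
  2. (p2 \/ ~p7 \/ p9) — p9 is true.
  3. (p7 \/ ~p5) — ~p5 is true.
  4. (~p1 \/ p9) — p9 is true.
  5. (~p6 \/ ~p8) — ~p8 is true.
  6. (p12 \/ ~p5) — ~p5 is true.
  7. (~p10 \/ ~p3) — ~p3 is true.
  8. (~p4 \/ p9) — p9 is true.
  9. (p2 \/ ~p4) — p2 is true.
  10. (p5 \/ ~p8) — ~p8 is true.
  11. (p10 \/ ~p12) — p10 is true.
  12. (p9 \/ ~p2 \/ ~p7) — p9 is true.
  13. (~p6 \/ p9) — p9 is true.
  14. (~p3 \/ ~p5) — ~p5 is true.
  15. (p10 \/ p12) — p10 is true.
  16. (p12 \/ ~p8) — ~p8 is true.
  17. (~p6 \/ p12) — p12 is true.
  18. (p6 \/ ~p2 \/ p4) — p6 is true.
  19. (~p8 \/ p9) — ~p8 is true.
  20. (~p6 \/ p7) — p7 is true.
  21. (p6 \/ ~p4) — ~p4 is true.
  22. (~p9 \/ ~p5 \/ p6) — ~p5 is true.

p1 = True, p2 = True, p3 = False, p4 = False, p5 = False, p6 = True, p7 = True, p8 = False, p9 = True, p10 = True, p11 = True, p12 = True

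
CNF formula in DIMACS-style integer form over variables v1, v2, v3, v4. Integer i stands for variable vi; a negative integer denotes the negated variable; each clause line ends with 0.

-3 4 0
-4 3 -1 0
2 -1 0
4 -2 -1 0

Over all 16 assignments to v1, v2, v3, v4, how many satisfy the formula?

7

Satisfying assignments:
  v1=0 v2=0 v3=0 v4=0
  v1=0 v2=0 v3=0 v4=1
  v1=0 v2=0 v3=1 v4=1
  v1=0 v2=1 v3=0 v4=0
  v1=0 v2=1 v3=0 v4=1
  v1=0 v2=1 v3=1 v4=1
  v1=1 v2=1 v3=1 v4=1
That's 7 in total.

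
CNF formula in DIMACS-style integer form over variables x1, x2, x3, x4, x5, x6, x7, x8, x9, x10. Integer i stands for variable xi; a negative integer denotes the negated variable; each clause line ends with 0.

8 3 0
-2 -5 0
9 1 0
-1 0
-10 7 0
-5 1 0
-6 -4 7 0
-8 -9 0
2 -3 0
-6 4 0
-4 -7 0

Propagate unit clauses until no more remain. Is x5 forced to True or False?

(NOT x1) is a unit clause: x1 = False.
(x9 OR x1): since x1 = False, the clause reduces to (x9). x9 = True.
From (NOT x5 OR x1) and x1 = False: x5 = False.

False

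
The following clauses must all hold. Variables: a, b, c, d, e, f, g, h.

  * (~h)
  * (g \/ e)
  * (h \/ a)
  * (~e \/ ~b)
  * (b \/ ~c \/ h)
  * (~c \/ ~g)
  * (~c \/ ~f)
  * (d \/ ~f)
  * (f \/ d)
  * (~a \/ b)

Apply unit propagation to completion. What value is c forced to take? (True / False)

Unit clause (~h) sets h = False.
In (a \/ h), h is now false; a must hold, so a = True.
(~a \/ b) with a = True leaves only b, so b = True.
(~e \/ ~b): since b = True, the clause reduces to (~e). e = False.
(e \/ g): since e = False, the clause reduces to (g). g = True.
(~c \/ ~g) with g = True leaves only ~c, so c = False.

False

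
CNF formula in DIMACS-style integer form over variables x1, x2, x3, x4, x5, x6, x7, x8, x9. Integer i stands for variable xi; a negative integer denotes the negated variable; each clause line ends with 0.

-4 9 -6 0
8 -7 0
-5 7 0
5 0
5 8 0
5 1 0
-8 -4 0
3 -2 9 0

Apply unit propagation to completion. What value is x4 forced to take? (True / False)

False

(x5) is a unit clause: x5 = True.
From (¬x5 ∨ x7) and x5 = True: x7 = True.
(¬x7 ∨ x8) with x7 = True leaves only x8, so x8 = True.
(¬x4 ∨ ¬x8) with x8 = True leaves only ¬x4, so x4 = False.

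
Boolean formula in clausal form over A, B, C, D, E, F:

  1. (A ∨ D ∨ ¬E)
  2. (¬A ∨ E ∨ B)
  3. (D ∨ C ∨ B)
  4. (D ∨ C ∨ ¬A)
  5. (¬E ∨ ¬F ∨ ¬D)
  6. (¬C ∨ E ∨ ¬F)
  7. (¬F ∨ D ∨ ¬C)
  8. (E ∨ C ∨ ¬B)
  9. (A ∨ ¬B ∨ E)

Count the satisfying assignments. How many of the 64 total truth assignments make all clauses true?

Split on E, then C.
  E=1, C=1: B free; 3 ways for (A,D,F) × 2^1 = 6.
  E=1, C=0: remaining (A,B,D,F) ∈ {(0,0,1,0); (0,1,1,0); (1,0,1,0); (1,1,1,0)} — 4.
  E=0, C=1: remaining (A,B,D,F) ∈ {(0,0,0,0); (0,0,1,0); (1,1,0,0); (1,1,1,0)} — 4.
  E=0, C=0: remaining (A,B,D,F) ∈ {(0,0,1,0); (0,0,1,1)} — 2.
Total: 6 + 4 + 4 + 2 = 16.

16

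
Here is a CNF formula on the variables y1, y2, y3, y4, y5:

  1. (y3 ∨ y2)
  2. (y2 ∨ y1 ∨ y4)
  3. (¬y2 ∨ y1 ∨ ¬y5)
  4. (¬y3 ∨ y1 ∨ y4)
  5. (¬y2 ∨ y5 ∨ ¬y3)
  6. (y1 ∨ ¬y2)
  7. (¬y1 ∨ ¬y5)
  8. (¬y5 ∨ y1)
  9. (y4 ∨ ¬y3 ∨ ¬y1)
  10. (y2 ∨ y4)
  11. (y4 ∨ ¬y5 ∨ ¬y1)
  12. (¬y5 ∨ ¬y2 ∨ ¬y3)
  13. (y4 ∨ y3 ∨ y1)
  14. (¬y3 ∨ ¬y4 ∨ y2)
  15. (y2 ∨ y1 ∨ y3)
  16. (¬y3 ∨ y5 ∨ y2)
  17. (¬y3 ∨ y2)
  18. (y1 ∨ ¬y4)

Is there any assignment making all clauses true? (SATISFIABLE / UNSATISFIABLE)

Branch on y1: take y1 = True.
  then y5 is forced to False.
Try y2 = True.
  then y3 is forced to False.
y4 is now unconstrained; take y4 = False.
Every clause has at least one true literal under this assignment.
So y1=True, y2=True, y3=False, y4=False, y5=False is a satisfying assignment.

SATISFIABLE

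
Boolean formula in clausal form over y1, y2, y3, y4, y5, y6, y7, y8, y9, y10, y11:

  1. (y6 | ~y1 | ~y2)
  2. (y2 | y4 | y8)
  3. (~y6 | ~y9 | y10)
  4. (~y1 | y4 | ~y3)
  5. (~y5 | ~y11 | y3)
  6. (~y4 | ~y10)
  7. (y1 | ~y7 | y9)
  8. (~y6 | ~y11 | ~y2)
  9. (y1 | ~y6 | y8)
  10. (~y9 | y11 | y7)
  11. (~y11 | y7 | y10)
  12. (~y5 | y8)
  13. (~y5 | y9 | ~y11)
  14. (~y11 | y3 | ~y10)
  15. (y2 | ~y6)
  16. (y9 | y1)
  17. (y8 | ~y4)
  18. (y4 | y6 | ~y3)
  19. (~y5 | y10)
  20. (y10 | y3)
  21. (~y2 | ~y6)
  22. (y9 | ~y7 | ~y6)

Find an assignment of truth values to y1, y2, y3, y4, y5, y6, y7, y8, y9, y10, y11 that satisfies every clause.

y1=False  y2=False  y3=True  y4=True  y5=False  y6=False  y7=True  y8=True  y9=True  y10=False  y11=False

Check each clause:
  1. (~y1 | y6 | ~y2) — ~y1 is true.
  2. (y2 | y8 | y4) — y8 is true.
  3. (~y9 | y10 | ~y6) — ~y6 is true.
  4. (~y1 | ~y3 | y4) — y4 is true.
  5. (~y11 | ~y5 | y3) — y3 is true.
  6. (~y10 | ~y4) — ~y10 is true.
  7. (y9 | y1 | ~y7) — y9 is true.
  8. (~y2 | ~y6 | ~y11) — ~y6 is true.
  9. (y1 | y8 | ~y6) — y8 is true.
  10. (~y9 | y11 | y7) — y7 is true.
  11. (y7 | ~y11 | y10) — ~y11 is true.
  12. (y8 | ~y5) — y8 is true.
  13. (~y5 | ~y11 | y9) — y9 is true.
  14. (~y10 | ~y11 | y3) — y3 is true.
  15. (~y6 | y2) — ~y6 is true.
  16. (y1 | y9) — y9 is true.
  17. (~y4 | y8) — y8 is true.
  18. (y6 | ~y3 | y4) — y4 is true.
  19. (~y5 | y10) — ~y5 is true.
  20. (y3 | y10) — y3 is true.
  21. (~y6 | ~y2) — ~y6 is true.
  22. (~y6 | y9 | ~y7) — ~y6 is true.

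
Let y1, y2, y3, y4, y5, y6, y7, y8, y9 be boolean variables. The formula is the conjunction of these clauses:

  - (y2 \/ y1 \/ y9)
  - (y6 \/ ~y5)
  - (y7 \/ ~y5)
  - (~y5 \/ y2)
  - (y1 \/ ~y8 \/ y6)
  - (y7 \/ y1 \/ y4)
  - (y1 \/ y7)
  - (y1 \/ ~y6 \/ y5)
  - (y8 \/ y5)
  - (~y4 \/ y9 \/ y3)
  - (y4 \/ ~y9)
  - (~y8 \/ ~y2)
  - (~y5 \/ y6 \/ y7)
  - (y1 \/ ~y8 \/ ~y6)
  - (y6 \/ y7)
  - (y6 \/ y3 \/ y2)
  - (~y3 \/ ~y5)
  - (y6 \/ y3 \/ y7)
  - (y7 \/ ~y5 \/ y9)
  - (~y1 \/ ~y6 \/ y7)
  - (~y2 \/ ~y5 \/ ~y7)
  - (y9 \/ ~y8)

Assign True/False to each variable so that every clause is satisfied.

y1=True, y2=False, y3=True, y4=True, y5=False, y6=False, y7=True, y8=True, y9=True

Set y1 = True and propagate.
The remaining clauses are satisfied by y2 = False, y3 = True, y4 = True, y5 = False, y6 = False, y7 = True, y8 = True, y9 = True.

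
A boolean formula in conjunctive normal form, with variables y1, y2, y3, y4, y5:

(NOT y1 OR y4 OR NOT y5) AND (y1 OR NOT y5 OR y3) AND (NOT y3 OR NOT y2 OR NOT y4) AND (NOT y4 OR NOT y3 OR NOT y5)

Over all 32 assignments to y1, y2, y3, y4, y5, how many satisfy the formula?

18

Case analysis on y3 and y4:
  y3=1, y4=1: remaining (y1,y2,y5) ∈ {(0,0,0); (1,0,0)} — 2.
  y3=1, y4=0: y2 free; 3 ways for (y1,y5) × 2^1 = 6.
  y3=0, y4=1: y2 free; 3 ways for (y1,y5) × 2^1 = 6.
  y3=0, y4=0: remaining (y1,y2,y5) ∈ {(0,0,0); (0,1,0); (1,0,0); (1,1,0)} — 4.
Total: 2 + 6 + 6 + 4 = 18.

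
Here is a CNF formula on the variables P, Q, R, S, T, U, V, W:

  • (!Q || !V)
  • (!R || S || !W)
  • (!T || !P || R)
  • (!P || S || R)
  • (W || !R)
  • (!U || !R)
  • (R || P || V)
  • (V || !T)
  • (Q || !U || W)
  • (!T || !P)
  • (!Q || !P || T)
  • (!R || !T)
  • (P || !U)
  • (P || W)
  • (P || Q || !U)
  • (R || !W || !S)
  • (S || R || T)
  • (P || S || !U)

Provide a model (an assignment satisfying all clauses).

P=F, Q=F, R=F, S=F, T=T, U=F, V=T, W=T

Pure literal: U appears only negated; assign U = False.
Try P = False.
  then W is forced to True.
The remaining clauses are satisfied by Q = False, R = False, S = False, T = True, V = True.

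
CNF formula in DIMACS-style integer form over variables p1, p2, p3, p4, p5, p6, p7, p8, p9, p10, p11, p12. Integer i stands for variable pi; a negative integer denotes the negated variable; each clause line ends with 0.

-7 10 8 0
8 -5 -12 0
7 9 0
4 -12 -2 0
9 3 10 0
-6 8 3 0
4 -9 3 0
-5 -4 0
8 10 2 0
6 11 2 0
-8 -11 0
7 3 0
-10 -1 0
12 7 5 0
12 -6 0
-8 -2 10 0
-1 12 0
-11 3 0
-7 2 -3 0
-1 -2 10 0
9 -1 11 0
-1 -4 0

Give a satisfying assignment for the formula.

Pure literal: p1 appears only negated; assign p1 = False.
Set p2 = True and propagate.
Try p3 = True.
For the remaining variables, p4 = True, p5 = False, p6 = False, p7 = True, p8 = False, p9 = True, p10 = True, p11 = False, p12 = True works.

p1=0  p2=1  p3=1  p4=1  p5=0  p6=0  p7=1  p8=0  p9=1  p10=1  p11=0  p12=1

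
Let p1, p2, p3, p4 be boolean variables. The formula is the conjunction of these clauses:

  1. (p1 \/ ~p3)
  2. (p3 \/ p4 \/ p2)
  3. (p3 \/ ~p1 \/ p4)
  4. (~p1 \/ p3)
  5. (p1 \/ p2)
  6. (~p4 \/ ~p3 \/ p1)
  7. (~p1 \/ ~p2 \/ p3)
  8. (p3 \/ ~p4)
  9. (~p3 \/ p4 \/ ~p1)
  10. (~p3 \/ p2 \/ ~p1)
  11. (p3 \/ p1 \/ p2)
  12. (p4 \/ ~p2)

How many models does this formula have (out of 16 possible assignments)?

1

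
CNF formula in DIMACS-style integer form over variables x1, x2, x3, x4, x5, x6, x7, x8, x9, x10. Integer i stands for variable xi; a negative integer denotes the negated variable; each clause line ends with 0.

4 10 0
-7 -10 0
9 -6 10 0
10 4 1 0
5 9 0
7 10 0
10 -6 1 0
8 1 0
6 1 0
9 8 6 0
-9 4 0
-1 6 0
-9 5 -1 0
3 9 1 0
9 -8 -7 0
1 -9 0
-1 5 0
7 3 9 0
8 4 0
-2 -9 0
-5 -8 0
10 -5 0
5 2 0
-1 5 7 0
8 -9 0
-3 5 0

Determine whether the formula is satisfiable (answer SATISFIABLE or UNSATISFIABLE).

SATISFIABLE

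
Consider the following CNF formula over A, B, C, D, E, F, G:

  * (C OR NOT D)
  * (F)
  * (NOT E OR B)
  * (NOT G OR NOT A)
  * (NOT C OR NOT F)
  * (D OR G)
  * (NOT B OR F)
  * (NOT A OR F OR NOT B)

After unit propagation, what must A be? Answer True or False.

Unit clause (F) sets F = True.
(NOT C OR NOT F): since F = True, the clause reduces to (NOT C). C = False.
From (C OR NOT D) and C = False: D = False.
In (D OR G), D is now false; G must hold, so G = True.
(NOT G OR NOT A): since G = True, the clause reduces to (NOT A). A = False.

False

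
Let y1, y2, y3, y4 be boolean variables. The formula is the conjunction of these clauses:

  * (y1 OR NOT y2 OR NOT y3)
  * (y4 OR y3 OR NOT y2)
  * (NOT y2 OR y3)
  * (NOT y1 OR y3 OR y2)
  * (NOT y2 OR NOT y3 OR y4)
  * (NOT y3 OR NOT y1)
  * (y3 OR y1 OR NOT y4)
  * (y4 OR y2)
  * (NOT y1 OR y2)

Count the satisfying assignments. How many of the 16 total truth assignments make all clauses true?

1

The models are:
  y1=0 y2=0 y3=1 y4=1
Count: 1.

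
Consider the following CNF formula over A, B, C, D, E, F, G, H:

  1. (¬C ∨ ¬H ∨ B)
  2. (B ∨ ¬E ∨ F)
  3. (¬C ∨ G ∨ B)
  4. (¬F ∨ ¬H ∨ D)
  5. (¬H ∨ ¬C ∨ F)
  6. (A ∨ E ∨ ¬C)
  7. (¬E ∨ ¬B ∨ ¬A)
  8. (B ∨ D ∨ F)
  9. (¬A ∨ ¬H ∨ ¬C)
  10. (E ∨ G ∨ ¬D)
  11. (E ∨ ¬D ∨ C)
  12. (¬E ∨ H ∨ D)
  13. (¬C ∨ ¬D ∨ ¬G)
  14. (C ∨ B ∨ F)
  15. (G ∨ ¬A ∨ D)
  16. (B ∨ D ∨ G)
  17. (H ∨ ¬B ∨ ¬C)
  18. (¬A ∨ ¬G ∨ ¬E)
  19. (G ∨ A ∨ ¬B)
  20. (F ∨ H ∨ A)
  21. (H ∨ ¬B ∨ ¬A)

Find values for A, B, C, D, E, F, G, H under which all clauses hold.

A=False, B=False, C=False, D=False, E=False, F=True, G=True, H=False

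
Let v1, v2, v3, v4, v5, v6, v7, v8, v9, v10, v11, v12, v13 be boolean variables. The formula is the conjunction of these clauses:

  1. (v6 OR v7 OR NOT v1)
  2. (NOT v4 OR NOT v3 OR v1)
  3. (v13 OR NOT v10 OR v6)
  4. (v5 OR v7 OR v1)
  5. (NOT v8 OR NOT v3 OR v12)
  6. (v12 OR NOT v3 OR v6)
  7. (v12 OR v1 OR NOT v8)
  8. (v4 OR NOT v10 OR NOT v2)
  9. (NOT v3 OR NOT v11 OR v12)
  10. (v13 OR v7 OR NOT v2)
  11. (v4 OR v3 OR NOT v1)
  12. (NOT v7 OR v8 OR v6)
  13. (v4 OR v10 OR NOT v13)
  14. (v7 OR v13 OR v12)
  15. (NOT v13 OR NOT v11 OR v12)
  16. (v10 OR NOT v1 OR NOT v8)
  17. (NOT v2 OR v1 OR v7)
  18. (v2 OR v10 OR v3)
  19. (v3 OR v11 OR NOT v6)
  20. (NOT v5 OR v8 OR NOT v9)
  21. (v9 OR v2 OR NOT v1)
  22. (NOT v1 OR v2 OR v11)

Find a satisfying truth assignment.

v1 = F, v2 = F, v3 = T, v4 = F, v5 = F, v6 = T, v7 = T, v8 = F, v9 = T, v10 = F, v11 = F, v12 = F, v13 = F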